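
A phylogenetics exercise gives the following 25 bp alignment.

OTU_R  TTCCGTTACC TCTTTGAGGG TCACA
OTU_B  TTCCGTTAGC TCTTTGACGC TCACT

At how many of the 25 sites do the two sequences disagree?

Differing sites — 9:C/G; 18:G/C; 20:G/C; 25:A/T.
That gives 4 mismatches out of 25 aligned sites, so the Hamming distance is 4.

4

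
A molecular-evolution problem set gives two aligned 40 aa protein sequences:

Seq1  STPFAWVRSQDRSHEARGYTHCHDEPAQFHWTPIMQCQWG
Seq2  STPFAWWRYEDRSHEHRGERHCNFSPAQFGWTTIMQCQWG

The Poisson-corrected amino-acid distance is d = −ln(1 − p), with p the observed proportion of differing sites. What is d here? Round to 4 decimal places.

Mismatches occur at site 7 (V↔W), site 9 (S↔Y), site 10 (Q↔E), site 16 (A↔H), site 19 (Y↔E), site 20 (T↔R), site 23 (H↔N), site 24 (D↔F), site 25 (E↔S), site 30 (H↔G), site 33 (P↔T).
p = 11/40 = 0.275000.
d = −ln(1 − 0.275000) = −ln(0.725000) = 0.3216.

0.3216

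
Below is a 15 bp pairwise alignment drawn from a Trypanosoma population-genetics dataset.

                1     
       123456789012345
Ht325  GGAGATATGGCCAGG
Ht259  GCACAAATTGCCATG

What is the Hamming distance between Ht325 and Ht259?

Mismatches occur at site 2 (G→C), site 4 (G→C), site 6 (T→A), site 9 (G→T), site 14 (G→T).
That gives 5 mismatches out of 15 aligned sites, so the Hamming distance is 5.

5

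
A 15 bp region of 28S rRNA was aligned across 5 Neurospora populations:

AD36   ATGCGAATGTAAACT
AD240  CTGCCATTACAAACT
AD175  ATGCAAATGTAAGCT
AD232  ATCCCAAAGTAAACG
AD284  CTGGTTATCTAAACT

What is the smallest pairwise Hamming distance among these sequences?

Pairwise Hamming distances:
  AD36 vs AD240: 5
  AD36 vs AD175: 2
  AD36 vs AD232: 4
  AD36 vs AD284: 5
  AD240 vs AD175: 6
  AD240 vs AD232: 7
  AD240 vs AD284: 6
  AD175 vs AD232: 5
  AD175 vs AD284: 6
  AD232 vs AD284: 8
The smallest is 2, between AD36 and AD175.

2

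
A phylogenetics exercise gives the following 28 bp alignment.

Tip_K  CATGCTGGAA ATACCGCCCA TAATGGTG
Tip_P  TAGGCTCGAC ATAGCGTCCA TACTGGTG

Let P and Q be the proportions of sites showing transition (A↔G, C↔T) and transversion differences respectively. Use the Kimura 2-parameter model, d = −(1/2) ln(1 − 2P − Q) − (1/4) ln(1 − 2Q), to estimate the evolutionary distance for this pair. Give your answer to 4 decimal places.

0.3043

Differing sites — 1:C/T (Ti); 3:T/G (Tv); 7:G/C (Tv); 10:A/C (Tv); 14:C/G (Tv); 17:C/T (Ti); 23:A/C (Tv).
Of the 7 differences, 2 transitions and 5 transversions over 28 sites: P = 2/28 = 0.071429, Q = 5/28 = 0.178571.
d = −0.5·ln(0.678571) − 0.25·ln(0.642858) = −0.5·(-0.387766) − 0.25·(-0.441831) = 0.3043.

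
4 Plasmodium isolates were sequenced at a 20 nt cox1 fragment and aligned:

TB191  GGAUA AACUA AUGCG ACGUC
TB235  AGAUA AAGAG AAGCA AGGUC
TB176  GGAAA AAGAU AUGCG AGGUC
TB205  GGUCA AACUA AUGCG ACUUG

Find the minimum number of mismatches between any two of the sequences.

Pairwise Hamming distances:
  TB191 vs TB235: 7
  TB191 vs TB176: 5
  TB191 vs TB205: 4
  TB235 vs TB176: 5
  TB235 vs TB205: 11
  TB176 vs TB205: 8
The smallest is 4, between TB191 and TB205.

4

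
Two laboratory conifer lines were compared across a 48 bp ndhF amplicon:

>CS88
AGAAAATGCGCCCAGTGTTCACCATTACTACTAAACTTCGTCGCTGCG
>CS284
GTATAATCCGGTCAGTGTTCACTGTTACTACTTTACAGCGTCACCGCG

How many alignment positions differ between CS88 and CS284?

The sequences differ at positions 1 (A/G), 2 (G/T), 4 (A/T), 8 (G/C), 11 (C/G), 12 (C/T), 23 (C/T), 24 (A/G), 33 (A/T), 34 (A/T), 37 (T/A), 38 (T/G), 43 (G/A), 45 (T/C).
That gives 14 mismatches out of 48 aligned sites, so the Hamming distance is 14.

14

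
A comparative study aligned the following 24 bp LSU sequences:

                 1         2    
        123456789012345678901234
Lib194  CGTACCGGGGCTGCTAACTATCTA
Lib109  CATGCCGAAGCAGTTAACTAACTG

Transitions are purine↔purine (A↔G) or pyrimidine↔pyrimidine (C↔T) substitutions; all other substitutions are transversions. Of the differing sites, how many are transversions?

2

The sequences differ at positions 2 (G/A, transition), 4 (A/G, transition), 8 (G/A, transition), 9 (G/A, transition), 12 (T/A, transversion), 14 (C/T, transition), 21 (T/A, transversion), 24 (A/G, transition).
Of the 8 differences, 6 transitions and 2 transversions, so the answer is 2.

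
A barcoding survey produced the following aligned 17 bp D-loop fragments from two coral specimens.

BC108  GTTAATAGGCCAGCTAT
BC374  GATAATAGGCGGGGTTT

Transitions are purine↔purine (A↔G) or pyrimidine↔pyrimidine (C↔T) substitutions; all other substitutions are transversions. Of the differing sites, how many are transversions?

Differing sites — 2:T/A (Tv); 11:C/G (Tv); 12:A/G (Ti); 14:C/G (Tv); 16:A/T (Tv).
Of the 5 differences, 1 transition and 4 transversions, so the answer is 4.

4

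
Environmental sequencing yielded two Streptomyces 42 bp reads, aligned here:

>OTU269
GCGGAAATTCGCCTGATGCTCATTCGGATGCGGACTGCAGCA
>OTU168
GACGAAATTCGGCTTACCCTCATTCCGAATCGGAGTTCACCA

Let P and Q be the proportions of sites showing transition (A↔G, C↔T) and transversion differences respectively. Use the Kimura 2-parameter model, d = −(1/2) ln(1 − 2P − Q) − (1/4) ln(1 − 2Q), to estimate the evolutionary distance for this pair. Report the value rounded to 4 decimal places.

Mismatches occur at site 2 (C↔A, transversion), site 3 (G↔C, transversion), site 12 (C↔G, transversion), site 15 (G↔T, transversion), site 17 (T↔C, transition), site 18 (G↔C, transversion), site 26 (G↔C, transversion), site 29 (T↔A, transversion), site 30 (G↔T, transversion), site 35 (C↔G, transversion), site 37 (G↔T, transversion), site 40 (G↔C, transversion).
Of the 12 differences, 1 transition and 11 transversions over 42 sites: P = 1/42 = 0.023810, Q = 11/42 = 0.261905.
d = −0.5·ln(0.690475) − 0.25·ln(0.476190) = −0.5·(-0.370376) − 0.25·(-0.741938) = 0.3707.

0.3707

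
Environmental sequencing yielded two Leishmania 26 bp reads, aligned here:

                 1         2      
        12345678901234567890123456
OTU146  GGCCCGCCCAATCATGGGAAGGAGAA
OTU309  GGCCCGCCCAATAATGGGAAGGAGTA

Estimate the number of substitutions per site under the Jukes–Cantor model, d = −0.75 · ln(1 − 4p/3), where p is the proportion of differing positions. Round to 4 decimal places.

0.0812

The sequences differ at positions 13 (C/A), 25 (A/T).
p = 2/26 = 0.076923.
d = −0.75 · ln(1 − (4/3)·0.076923) = −0.75 · ln(0.897436) = −0.75 · (-0.108213) = 0.0812.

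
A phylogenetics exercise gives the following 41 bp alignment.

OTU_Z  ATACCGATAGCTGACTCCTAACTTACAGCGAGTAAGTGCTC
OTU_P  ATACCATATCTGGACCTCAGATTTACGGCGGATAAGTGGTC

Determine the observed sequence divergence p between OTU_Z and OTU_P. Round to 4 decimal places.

0.3902

The sequences differ at positions 6 (G/A), 7 (A/T), 8 (T/A), 9 (A/T), 10 (G/C), 11 (C/T), 12 (T/G), 16 (T/C), 17 (C/T), 19 (T/A), 20 (A/G), 22 (C/T), 27 (A/G), 31 (A/G), 32 (G/A), 39 (C/G).
There are 16 differences over 41 sites, so p = 16/41 = 0.3902.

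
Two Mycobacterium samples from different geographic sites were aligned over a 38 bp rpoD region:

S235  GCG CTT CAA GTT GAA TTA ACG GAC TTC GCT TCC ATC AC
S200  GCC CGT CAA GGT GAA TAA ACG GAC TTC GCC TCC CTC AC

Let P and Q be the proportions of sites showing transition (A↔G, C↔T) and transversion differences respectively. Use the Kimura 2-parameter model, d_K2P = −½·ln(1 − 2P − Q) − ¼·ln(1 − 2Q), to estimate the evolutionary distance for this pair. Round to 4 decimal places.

The sequences differ at positions 3 (G/C, transversion), 5 (T/G, transversion), 11 (T/G, transversion), 17 (T/A, transversion), 30 (T/C, transition), 34 (A/C, transversion).
Of the 6 differences, 1 transition and 5 transversions over 38 sites: P = 1/38 = 0.026316, Q = 5/38 = 0.131579.
d = −0.5·ln(0.815789) − 0.25·ln(0.736842) = −0.5·(-0.203600) − 0.25·(-0.305382) = 0.1781.

0.1781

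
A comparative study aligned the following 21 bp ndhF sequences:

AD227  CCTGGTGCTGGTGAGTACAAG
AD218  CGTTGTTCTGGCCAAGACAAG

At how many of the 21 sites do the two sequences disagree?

The sequences differ at positions 2 (C/G), 4 (G/T), 7 (G/T), 12 (T/C), 13 (G/C), 15 (G/A), 16 (T/G).
That gives 7 mismatches out of 21 aligned sites, so the Hamming distance is 7.

7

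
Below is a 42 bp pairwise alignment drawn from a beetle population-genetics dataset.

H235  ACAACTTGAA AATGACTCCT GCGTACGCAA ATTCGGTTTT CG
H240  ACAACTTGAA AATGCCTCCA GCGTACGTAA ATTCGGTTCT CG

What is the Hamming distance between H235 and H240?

The sequences differ at positions 15 (A/C), 20 (T/A), 28 (C/T), 39 (T/C).
That gives 4 mismatches out of 42 aligned sites, so the Hamming distance is 4.

4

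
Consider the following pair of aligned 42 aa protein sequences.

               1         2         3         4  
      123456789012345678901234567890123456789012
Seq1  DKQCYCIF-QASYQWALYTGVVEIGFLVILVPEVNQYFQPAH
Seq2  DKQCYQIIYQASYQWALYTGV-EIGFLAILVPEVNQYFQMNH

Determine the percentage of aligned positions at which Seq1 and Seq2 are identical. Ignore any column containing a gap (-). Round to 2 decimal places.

Excluding the 2 gap columns leaves 40 comparable sites.
Mismatches occur at site 6 (C↔Q), site 8 (F↔I), site 28 (V↔A), site 40 (P↔M), site 41 (A↔N).
35 of the 40 comparable sites match, so the percent identity is 35/40 × 100 = 87.50%.

87.50%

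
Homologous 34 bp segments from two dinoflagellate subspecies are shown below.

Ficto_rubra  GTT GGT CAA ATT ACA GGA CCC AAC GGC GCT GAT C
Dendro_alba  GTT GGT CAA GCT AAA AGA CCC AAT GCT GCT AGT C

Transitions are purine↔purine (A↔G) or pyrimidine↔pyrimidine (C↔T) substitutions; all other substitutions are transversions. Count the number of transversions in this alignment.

Mismatches occur at site 10 (A↔G, transition), site 11 (T↔C, transition), site 14 (C↔A, transversion), site 16 (G↔A, transition), site 24 (C↔T, transition), site 26 (G↔C, transversion), site 27 (C↔T, transition), site 31 (G↔A, transition), site 32 (A↔G, transition).
Of the 9 differences, 7 transitions and 2 transversions, so the answer is 2.

2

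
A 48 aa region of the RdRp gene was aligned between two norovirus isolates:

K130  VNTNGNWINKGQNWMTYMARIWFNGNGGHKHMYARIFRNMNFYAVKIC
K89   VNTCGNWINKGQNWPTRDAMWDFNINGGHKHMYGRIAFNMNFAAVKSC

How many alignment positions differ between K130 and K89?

13

The sequences differ at positions 4 (N/C), 15 (M/P), 17 (Y/R), 18 (M/D), 20 (R/M), 21 (I/W), 22 (W/D), 25 (G/I), 34 (A/G), 37 (F/A), 38 (R/F), 43 (Y/A), 47 (I/S).
That gives 13 mismatches out of 48 aligned sites, so the Hamming distance is 13.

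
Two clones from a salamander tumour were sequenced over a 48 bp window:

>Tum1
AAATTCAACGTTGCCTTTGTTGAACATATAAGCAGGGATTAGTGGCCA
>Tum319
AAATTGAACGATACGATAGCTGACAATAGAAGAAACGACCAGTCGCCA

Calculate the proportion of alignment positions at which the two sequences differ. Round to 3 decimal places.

0.333

Mismatches occur at site 6 (C→G), site 11 (T→A), site 13 (G→A), site 15 (C→G), site 16 (T→A), site 18 (T→A), site 20 (T→C), site 24 (A→C), site 25 (C→A), site 29 (T→G), site 33 (C→A), site 35 (G→A), site 36 (G→C), site 39 (T→C), site 40 (T→C), site 44 (G→C).
There are 16 differences over 48 sites, so p = 16/48 = 0.333.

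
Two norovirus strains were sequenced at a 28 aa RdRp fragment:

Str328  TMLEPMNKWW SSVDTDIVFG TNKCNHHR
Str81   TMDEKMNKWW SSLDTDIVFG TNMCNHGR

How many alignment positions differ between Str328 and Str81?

Differing sites — 3:L/D; 5:P/K; 13:V/L; 23:K/M; 27:H/G.
That gives 5 mismatches out of 28 aligned sites, so the Hamming distance is 5.

5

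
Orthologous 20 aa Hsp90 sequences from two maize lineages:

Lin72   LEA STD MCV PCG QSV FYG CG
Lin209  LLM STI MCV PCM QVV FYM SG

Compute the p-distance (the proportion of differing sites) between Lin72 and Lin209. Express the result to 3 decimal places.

The sequences differ at positions 2 (E/L), 3 (A/M), 6 (D/I), 12 (G/M), 14 (S/V), 18 (G/M), 19 (C/S).
There are 7 differences over 20 sites, so p = 7/20 = 0.350.

0.350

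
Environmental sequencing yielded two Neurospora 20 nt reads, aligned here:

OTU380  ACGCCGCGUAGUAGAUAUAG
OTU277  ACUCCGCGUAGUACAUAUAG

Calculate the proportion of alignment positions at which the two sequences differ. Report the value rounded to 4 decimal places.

0.1000

The sequences differ at positions 3 (G/U), 14 (G/C).
There are 2 differences over 20 sites, so p = 2/20 = 0.1000.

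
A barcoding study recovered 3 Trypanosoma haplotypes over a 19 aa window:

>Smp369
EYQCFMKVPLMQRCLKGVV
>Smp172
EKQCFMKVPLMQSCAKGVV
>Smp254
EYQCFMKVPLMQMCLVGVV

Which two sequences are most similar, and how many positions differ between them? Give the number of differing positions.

2

Pairwise Hamming distances:
  Smp369 vs Smp172: 3
  Smp369 vs Smp254: 2
  Smp172 vs Smp254: 4
The smallest is 2, between Smp369 and Smp254.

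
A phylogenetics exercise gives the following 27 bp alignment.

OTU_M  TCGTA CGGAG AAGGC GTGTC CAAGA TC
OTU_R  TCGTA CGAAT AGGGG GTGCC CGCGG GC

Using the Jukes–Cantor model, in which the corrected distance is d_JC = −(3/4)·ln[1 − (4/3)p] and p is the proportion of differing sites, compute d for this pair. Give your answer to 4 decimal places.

0.4408

Mismatches occur at site 8 (G→A), site 10 (G→T), site 12 (A→G), site 15 (C→G), site 19 (T→C), site 22 (A→G), site 23 (A→C), site 25 (A→G), site 26 (T→G).
p = 9/27 = 0.333333.
d = −0.75 · ln(1 − (4/3)·0.333333) = −0.75 · ln(0.555556) = −0.75 · (-0.587786) = 0.4408.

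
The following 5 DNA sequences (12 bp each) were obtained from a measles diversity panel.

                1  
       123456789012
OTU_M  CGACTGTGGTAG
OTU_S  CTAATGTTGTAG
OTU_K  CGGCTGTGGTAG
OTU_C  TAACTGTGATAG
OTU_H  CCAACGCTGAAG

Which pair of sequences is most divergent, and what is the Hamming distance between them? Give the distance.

Pairwise Hamming distances:
  OTU_M vs OTU_S: 3
  OTU_M vs OTU_K: 1
  OTU_M vs OTU_C: 3
  OTU_M vs OTU_H: 6
  OTU_S vs OTU_K: 4
  OTU_S vs OTU_C: 5
  OTU_S vs OTU_H: 4
  OTU_K vs OTU_C: 4
  OTU_K vs OTU_H: 7
  OTU_C vs OTU_H: 8
The largest is 8, between OTU_C and OTU_H.

8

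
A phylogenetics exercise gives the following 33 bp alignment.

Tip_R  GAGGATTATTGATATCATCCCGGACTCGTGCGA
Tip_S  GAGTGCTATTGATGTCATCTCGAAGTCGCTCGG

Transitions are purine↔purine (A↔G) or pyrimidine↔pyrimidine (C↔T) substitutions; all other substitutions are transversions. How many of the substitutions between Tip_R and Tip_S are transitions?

7

The sequences differ at positions 4 (G/T, transversion), 5 (A/G, transition), 6 (T/C, transition), 14 (A/G, transition), 20 (C/T, transition), 23 (G/A, transition), 25 (C/G, transversion), 29 (T/C, transition), 30 (G/T, transversion), 33 (A/G, transition).
Of the 10 differences, 7 transitions and 3 transversions, so the answer is 7.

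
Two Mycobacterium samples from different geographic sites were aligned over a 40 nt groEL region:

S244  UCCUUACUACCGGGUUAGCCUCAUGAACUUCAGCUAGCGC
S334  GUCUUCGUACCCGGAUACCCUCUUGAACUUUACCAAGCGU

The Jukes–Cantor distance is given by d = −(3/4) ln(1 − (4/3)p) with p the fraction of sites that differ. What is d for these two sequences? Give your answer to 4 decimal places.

0.3831

The sequences differ at positions 1 (U/G), 2 (C/U), 6 (A/C), 7 (C/G), 12 (G/C), 15 (U/A), 18 (G/C), 23 (A/U), 31 (C/U), 33 (G/C), 35 (U/A), 40 (C/U).
p = 12/40 = 0.300000.
d = −0.75 · ln(1 − (4/3)·0.300000) = −0.75 · ln(0.600000) = −0.75 · (-0.510826) = 0.3831.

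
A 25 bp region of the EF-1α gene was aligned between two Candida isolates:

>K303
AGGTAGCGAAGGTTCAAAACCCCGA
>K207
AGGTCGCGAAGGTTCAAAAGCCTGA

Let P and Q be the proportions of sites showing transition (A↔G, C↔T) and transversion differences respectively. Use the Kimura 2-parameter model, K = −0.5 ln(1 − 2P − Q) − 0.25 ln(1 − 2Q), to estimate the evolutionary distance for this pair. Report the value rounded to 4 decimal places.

0.1308

Differing sites — 5:A/C (Tv); 20:C/G (Tv); 23:C/T (Ti).
Of the 3 differences, 1 transition and 2 transversions over 25 sites: P = 1/25 = 0.040000, Q = 2/25 = 0.080000.
d = −0.5·ln(0.840000) − 0.25·ln(0.840000) = −0.5·(-0.174353) − 0.25·(-0.174353) = 0.1308.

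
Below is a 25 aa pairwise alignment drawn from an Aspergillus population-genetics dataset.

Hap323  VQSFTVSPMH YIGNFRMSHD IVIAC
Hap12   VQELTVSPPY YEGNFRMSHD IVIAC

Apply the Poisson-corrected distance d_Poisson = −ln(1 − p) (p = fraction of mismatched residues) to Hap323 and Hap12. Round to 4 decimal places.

0.2231

The sequences differ at positions 3 (S/E), 4 (F/L), 9 (M/P), 10 (H/Y), 12 (I/E).
p = 5/25 = 0.200000.
d = −ln(1 − 0.200000) = −ln(0.800000) = 0.2231.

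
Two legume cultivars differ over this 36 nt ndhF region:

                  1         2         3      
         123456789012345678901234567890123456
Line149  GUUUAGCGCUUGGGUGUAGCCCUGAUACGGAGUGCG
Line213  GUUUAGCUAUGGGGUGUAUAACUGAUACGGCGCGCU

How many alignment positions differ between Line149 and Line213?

The sequences differ at positions 8 (G/U), 9 (C/A), 11 (U/G), 19 (G/U), 20 (C/A), 21 (C/A), 31 (A/C), 33 (U/C), 36 (G/U).
That gives 9 mismatches out of 36 aligned sites, so the Hamming distance is 9.

9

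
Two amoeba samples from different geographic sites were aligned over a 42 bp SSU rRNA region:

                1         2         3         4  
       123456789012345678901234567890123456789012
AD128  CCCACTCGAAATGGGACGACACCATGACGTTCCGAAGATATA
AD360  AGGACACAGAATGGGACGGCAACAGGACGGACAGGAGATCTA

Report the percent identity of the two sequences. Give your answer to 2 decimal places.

66.67%

Mismatches occur at site 1 (C/A), site 2 (C/G), site 3 (C/G), site 6 (T/A), site 8 (G/A), site 9 (A/G), site 19 (A/G), site 22 (C/A), site 25 (T/G), site 30 (T/G), site 31 (T/A), site 33 (C/A), site 35 (A/G), site 40 (A/C).
28 of the 42 sites match, so the percent identity is 28/42 × 100 = 66.67%.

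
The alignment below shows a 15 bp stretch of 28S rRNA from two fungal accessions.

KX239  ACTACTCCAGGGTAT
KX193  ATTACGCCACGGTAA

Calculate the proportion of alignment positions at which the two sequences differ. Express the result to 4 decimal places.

0.2667

The sequences differ at positions 2 (C/T), 6 (T/G), 10 (G/C), 15 (T/A).
There are 4 differences over 15 sites, so p = 4/15 = 0.2667.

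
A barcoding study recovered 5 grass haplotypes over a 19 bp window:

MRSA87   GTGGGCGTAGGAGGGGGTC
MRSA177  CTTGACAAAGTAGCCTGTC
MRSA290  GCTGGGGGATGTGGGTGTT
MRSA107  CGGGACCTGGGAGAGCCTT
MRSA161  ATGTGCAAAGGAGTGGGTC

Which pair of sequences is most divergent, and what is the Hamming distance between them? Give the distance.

Pairwise Hamming distances:
  MRSA87 vs MRSA177: 9
  MRSA87 vs MRSA290: 8
  MRSA87 vs MRSA107: 9
  MRSA87 vs MRSA161: 5
  MRSA177 vs MRSA290: 12
  MRSA177 vs MRSA107: 11
  MRSA177 vs MRSA161: 8
  MRSA290 vs MRSA107: 13
  MRSA290 vs MRSA161: 12
  MRSA107 vs MRSA161: 11
The largest is 13, between MRSA290 and MRSA107.

13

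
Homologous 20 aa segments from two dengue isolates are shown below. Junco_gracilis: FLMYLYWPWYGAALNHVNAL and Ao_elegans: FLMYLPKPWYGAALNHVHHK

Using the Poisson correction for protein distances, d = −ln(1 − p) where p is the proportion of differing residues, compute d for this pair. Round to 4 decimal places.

0.2877

The sequences differ at positions 6 (Y/P), 7 (W/K), 18 (N/H), 19 (A/H), 20 (L/K).
p = 5/20 = 0.250000.
d = −ln(1 − 0.250000) = −ln(0.750000) = 0.2877.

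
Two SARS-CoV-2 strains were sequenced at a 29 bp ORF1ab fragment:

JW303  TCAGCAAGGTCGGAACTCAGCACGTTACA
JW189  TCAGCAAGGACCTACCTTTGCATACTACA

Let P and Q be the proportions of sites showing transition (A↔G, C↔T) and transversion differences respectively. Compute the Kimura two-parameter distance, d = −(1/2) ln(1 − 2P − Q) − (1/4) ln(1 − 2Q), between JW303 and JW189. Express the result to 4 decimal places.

0.4031

Differing sites — 10:T/A (Tv); 12:G/C (Tv); 13:G/T (Tv); 15:A/C (Tv); 18:C/T (Ti); 19:A/T (Tv); 23:C/T (Ti); 24:G/A (Ti); 25:T/C (Ti).
Of the 9 differences, 4 transitions and 5 transversions over 29 sites: P = 4/29 = 0.137931, Q = 5/29 = 0.172414.
d = −0.5·ln(0.551724) − 0.25·ln(0.655172) = −0.5·(-0.594707) − 0.25·(-0.422857) = 0.4031.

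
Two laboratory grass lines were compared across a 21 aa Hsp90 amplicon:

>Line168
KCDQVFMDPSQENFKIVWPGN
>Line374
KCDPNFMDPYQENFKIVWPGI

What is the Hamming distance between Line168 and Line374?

4

Mismatches occur at site 4 (Q/P), site 5 (V/N), site 10 (S/Y), site 21 (N/I).
That gives 4 mismatches out of 21 aligned sites, so the Hamming distance is 4.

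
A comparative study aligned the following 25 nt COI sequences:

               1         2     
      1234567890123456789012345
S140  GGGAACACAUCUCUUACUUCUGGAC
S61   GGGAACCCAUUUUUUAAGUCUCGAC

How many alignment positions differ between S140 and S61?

6

Mismatches occur at site 7 (A↔C), site 11 (C↔U), site 13 (C↔U), site 17 (C↔A), site 18 (U↔G), site 22 (G↔C).
That gives 6 mismatches out of 25 aligned sites, so the Hamming distance is 6.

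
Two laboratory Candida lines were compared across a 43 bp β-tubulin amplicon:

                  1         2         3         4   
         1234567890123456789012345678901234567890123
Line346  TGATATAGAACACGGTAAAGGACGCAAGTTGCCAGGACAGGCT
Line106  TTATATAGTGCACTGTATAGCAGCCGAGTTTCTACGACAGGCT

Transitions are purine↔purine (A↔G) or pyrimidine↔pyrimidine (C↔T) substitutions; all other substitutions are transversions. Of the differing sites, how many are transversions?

9

Mismatches occur at site 2 (G→T, transversion), site 9 (A→T, transversion), site 10 (A→G, transition), site 14 (G→T, transversion), site 18 (A→T, transversion), site 21 (G→C, transversion), site 23 (C→G, transversion), site 24 (G→C, transversion), site 26 (A→G, transition), site 31 (G→T, transversion), site 33 (C→T, transition), site 35 (G→C, transversion).
Of the 12 differences, 3 transitions and 9 transversions, so the answer is 9.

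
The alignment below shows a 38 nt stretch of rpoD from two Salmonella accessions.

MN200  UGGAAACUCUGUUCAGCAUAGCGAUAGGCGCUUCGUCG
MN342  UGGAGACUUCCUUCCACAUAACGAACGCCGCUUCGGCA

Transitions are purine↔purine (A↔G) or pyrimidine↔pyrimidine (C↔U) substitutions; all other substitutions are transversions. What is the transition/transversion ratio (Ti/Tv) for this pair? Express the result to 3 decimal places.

The sequences differ at positions 5 (A/G, transition), 9 (C/U, transition), 10 (U/C, transition), 11 (G/C, transversion), 15 (A/C, transversion), 16 (G/A, transition), 21 (G/A, transition), 25 (U/A, transversion), 26 (A/C, transversion), 28 (G/C, transversion), 36 (U/G, transversion), 38 (G/A, transition).
Of the 12 differences, 6 transitions and 6 transversions, so Ti/Tv = 6/6 = 1.000.

1.000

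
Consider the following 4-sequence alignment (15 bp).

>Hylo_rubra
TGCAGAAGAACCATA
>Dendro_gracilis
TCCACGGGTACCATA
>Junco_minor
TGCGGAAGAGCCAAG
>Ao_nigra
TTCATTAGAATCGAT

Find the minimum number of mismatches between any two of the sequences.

Pairwise Hamming distances:
  Hylo_rubra vs Dendro_gracilis: 5
  Hylo_rubra vs Junco_minor: 4
  Hylo_rubra vs Ao_nigra: 7
  Dendro_gracilis vs Junco_minor: 9
  Dendro_gracilis vs Ao_nigra: 9
  Junco_minor vs Ao_nigra: 8
The smallest is 4, between Hylo_rubra and Junco_minor.

4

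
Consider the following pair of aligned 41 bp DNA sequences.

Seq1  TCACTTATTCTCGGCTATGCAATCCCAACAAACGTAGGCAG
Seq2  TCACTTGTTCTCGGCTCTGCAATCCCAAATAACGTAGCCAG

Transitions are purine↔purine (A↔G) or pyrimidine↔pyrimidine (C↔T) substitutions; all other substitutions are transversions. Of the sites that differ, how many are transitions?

1

Mismatches occur at site 7 (A↔G, transition), site 17 (A↔C, transversion), site 29 (C↔A, transversion), site 30 (A↔T, transversion), site 38 (G↔C, transversion).
Of the 5 differences, 1 transition and 4 transversions, so the answer is 1.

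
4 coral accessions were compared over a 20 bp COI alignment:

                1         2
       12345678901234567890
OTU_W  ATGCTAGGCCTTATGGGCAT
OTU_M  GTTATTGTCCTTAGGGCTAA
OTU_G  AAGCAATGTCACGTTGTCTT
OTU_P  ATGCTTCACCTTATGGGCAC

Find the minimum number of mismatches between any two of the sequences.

Pairwise Hamming distances:
  OTU_W vs OTU_M: 9
  OTU_W vs OTU_G: 10
  OTU_W vs OTU_P: 4
  OTU_M vs OTU_G: 18
  OTU_M vs OTU_P: 9
  OTU_G vs OTU_P: 13
The smallest is 4, between OTU_W and OTU_P.

4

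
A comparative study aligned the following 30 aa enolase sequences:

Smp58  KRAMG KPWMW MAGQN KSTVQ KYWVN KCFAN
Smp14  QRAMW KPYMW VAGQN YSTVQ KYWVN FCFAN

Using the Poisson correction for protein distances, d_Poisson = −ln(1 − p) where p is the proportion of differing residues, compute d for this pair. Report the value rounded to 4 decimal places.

The sequences differ at positions 1 (K/Q), 5 (G/W), 8 (W/Y), 11 (M/V), 16 (K/Y), 26 (K/F).
p = 6/30 = 0.200000.
d = −ln(1 − 0.200000) = −ln(0.800000) = 0.2231.

0.2231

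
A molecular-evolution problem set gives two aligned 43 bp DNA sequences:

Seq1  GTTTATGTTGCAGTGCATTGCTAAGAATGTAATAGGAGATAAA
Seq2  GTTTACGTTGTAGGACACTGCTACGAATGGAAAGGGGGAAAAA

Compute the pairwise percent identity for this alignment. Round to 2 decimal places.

74.42%

Mismatches occur at site 6 (T/C), site 11 (C/T), site 14 (T/G), site 15 (G/A), site 18 (T/C), site 24 (A/C), site 30 (T/G), site 33 (T/A), site 34 (A/G), site 37 (A/G), site 40 (T/A).
32 of the 43 sites match, so the percent identity is 32/43 × 100 = 74.42%.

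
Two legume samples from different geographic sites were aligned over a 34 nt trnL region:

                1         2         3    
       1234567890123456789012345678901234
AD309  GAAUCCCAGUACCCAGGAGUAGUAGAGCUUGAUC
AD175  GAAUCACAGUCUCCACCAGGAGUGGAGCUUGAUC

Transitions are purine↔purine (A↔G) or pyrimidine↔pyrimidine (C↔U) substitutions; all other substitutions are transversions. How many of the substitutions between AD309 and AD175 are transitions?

2

Mismatches occur at site 6 (C↔A, transversion), site 11 (A↔C, transversion), site 12 (C↔U, transition), site 16 (G↔C, transversion), site 17 (G↔C, transversion), site 20 (U↔G, transversion), site 24 (A↔G, transition).
Of the 7 differences, 2 transitions and 5 transversions, so the answer is 2.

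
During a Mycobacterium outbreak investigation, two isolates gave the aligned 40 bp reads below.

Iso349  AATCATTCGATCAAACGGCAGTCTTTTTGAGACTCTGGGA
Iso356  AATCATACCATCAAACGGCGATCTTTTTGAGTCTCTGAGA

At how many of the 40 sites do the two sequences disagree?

6

Differing sites — 7:T/A; 9:G/C; 20:A/G; 21:G/A; 32:A/T; 38:G/A.
That gives 6 mismatches out of 40 aligned sites, so the Hamming distance is 6.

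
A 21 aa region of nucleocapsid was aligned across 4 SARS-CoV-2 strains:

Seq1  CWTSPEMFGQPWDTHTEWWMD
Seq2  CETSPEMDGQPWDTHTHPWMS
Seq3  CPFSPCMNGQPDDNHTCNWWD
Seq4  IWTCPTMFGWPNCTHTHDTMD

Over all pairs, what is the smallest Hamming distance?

5

Pairwise Hamming distances:
  Seq1 vs Seq2: 5
  Seq1 vs Seq3: 9
  Seq1 vs Seq4: 9
  Seq2 vs Seq3: 10
  Seq2 vs Seq4: 11
  Seq3 vs Seq4: 14
The smallest is 5, between Seq1 and Seq2.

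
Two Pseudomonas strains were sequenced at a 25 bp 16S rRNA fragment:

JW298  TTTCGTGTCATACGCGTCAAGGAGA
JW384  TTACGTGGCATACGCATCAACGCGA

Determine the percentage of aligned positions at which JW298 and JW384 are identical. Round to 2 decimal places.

80.00%

Mismatches occur at site 3 (T→A), site 8 (T→G), site 16 (G→A), site 21 (G→C), site 23 (A→C).
20 of the 25 sites match, so the percent identity is 20/25 × 100 = 80.00%.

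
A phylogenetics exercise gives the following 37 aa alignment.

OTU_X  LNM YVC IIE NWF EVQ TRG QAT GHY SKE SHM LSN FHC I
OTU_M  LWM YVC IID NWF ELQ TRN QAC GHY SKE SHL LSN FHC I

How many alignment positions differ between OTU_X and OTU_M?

6

The sequences differ at positions 2 (N/W), 9 (E/D), 14 (V/L), 18 (G/N), 21 (T/C), 30 (M/L).
That gives 6 mismatches out of 37 aligned sites, so the Hamming distance is 6.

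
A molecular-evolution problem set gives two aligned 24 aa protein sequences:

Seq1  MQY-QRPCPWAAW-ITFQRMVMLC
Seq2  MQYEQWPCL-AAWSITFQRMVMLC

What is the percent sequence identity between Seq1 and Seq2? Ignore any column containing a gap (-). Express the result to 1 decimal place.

Excluding the 3 gap columns leaves 21 comparable sites.
Differing sites — 6:R/W; 9:P/L.
19 of the 21 comparable sites match, so the percent identity is 19/21 × 100 = 90.5%.

90.5%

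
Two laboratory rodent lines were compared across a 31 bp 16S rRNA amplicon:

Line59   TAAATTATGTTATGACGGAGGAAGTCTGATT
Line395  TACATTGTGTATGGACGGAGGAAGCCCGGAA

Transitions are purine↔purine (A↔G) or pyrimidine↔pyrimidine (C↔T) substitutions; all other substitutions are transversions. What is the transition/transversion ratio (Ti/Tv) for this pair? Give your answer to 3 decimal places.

0.667

The sequences differ at positions 3 (A/C, transversion), 7 (A/G, transition), 11 (T/A, transversion), 12 (A/T, transversion), 13 (T/G, transversion), 25 (T/C, transition), 27 (T/C, transition), 29 (A/G, transition), 30 (T/A, transversion), 31 (T/A, transversion).
Of the 10 differences, 4 transitions and 6 transversions, so Ti/Tv = 4/6 = 0.667.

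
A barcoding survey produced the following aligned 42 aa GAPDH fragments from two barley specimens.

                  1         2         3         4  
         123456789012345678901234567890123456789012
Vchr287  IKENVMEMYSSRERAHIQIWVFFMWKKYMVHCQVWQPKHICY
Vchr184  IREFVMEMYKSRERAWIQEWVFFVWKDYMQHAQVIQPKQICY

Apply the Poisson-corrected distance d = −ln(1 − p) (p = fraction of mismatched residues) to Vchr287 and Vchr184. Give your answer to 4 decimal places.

The sequences differ at positions 2 (K/R), 4 (N/F), 10 (S/K), 16 (H/W), 19 (I/E), 24 (M/V), 27 (K/D), 30 (V/Q), 32 (C/A), 35 (W/I), 39 (H/Q).
p = 11/42 = 0.261905.
d = −ln(1 − 0.261905) = −ln(0.738095) = 0.3037.

0.3037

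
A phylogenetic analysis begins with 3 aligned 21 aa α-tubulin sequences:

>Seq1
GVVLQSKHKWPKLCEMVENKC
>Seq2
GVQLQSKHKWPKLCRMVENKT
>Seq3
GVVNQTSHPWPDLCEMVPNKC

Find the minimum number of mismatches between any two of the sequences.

3

Pairwise Hamming distances:
  Seq1 vs Seq2: 3
  Seq1 vs Seq3: 6
  Seq2 vs Seq3: 9
The smallest is 3, between Seq1 and Seq2.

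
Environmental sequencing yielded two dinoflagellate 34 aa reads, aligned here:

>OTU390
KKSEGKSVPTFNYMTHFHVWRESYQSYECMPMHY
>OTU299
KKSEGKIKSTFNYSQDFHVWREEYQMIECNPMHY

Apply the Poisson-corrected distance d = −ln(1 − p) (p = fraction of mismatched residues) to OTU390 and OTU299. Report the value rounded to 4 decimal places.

Mismatches occur at site 7 (S/I), site 8 (V/K), site 9 (P/S), site 14 (M/S), site 15 (T/Q), site 16 (H/D), site 23 (S/E), site 26 (S/M), site 27 (Y/I), site 30 (M/N).
p = 10/34 = 0.294118.
d = −ln(1 − 0.294118) = −ln(0.705882) = 0.3483.

0.3483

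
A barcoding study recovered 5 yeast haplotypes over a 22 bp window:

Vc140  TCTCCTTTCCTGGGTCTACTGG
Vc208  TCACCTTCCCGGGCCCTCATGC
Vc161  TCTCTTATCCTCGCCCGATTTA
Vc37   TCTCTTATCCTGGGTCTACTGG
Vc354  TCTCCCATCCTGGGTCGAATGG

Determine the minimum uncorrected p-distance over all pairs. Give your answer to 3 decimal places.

Pairwise Hamming distances:
  Vc140 vs Vc208: 8
  Vc140 vs Vc161: 9
  Vc140 vs Vc37: 2
  Vc140 vs Vc354: 4
  Vc208 vs Vc161: 11
  Vc208 vs Vc37: 10
  Vc208 vs Vc354: 10
  Vc161 vs Vc37: 7
  Vc161 vs Vc354: 8
  Vc37 vs Vc354: 4
The smallest is 2 mismatches, between Vc140 and Vc37; p = 2/22 = 0.091.

0.091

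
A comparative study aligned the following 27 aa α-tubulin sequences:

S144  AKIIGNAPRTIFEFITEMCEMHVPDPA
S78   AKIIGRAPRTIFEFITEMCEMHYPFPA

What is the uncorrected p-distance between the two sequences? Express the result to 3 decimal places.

0.111

Differing sites — 6:N/R; 23:V/Y; 25:D/F.
There are 3 differences over 27 sites, so p = 3/27 = 0.111.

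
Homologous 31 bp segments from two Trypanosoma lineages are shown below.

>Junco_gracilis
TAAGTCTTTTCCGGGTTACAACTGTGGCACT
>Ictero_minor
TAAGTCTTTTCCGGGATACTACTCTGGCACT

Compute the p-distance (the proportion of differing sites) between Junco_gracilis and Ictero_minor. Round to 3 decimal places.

Mismatches occur at site 16 (T↔A), site 20 (A↔T), site 24 (G↔C).
There are 3 differences over 31 sites, so p = 3/31 = 0.097.

0.097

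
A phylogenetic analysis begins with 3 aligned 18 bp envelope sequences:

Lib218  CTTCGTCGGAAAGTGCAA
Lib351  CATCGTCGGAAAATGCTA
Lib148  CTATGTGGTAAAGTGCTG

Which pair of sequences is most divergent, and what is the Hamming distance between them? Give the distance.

Pairwise Hamming distances:
  Lib218 vs Lib351: 3
  Lib218 vs Lib148: 6
  Lib351 vs Lib148: 7
The largest is 7, between Lib351 and Lib148.

7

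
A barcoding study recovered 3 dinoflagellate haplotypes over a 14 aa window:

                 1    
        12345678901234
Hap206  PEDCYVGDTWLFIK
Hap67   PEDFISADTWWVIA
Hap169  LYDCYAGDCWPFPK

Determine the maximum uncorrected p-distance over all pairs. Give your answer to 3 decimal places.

0.786

Pairwise Hamming distances:
  Hap206 vs Hap67: 7
  Hap206 vs Hap169: 6
  Hap67 vs Hap169: 11
The largest is 11 mismatches, between Hap67 and Hap169; p = 11/14 = 0.786.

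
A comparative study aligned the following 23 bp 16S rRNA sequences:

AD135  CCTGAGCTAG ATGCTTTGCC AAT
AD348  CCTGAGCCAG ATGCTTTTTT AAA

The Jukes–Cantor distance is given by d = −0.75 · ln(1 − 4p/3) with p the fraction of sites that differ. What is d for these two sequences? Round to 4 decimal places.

0.2567

Mismatches occur at site 8 (T→C), site 18 (G→T), site 19 (C→T), site 20 (C→T), site 23 (T→A).
p = 5/23 = 0.217391.
d = −0.75 · ln(1 − (4/3)·0.217391) = −0.75 · ln(0.710145) = −0.75 · (-0.342286) = 0.2567.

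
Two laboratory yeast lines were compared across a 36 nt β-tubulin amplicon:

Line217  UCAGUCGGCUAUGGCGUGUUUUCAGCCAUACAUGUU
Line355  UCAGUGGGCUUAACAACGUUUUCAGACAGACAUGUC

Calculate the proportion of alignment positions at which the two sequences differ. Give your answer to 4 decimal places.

0.3056

The sequences differ at positions 6 (C/G), 11 (A/U), 12 (U/A), 13 (G/A), 14 (G/C), 15 (C/A), 16 (G/A), 17 (U/C), 26 (C/A), 29 (U/G), 36 (U/C).
There are 11 differences over 36 sites, so p = 11/36 = 0.3056.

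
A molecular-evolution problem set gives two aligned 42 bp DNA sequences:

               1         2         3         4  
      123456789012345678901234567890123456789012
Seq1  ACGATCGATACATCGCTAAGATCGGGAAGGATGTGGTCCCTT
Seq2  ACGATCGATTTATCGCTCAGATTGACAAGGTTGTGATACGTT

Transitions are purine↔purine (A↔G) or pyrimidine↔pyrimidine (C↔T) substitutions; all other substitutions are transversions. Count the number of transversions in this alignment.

Differing sites — 10:A/T (Tv); 11:C/T (Ti); 18:A/C (Tv); 23:C/T (Ti); 25:G/A (Ti); 26:G/C (Tv); 31:A/T (Tv); 36:G/A (Ti); 38:C/A (Tv); 40:C/G (Tv).
Of the 10 differences, 4 transitions and 6 transversions, so the answer is 6.

6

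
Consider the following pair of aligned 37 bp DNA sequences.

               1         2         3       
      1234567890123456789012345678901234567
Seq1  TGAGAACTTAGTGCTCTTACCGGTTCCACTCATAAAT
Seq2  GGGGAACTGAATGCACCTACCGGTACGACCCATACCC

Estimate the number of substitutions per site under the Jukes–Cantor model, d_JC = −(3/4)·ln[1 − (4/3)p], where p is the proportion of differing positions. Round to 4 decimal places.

0.4248

Mismatches occur at site 1 (T→G), site 3 (A→G), site 9 (T→G), site 11 (G→A), site 15 (T→A), site 17 (T→C), site 25 (T→A), site 27 (C→G), site 30 (T→C), site 35 (A→C), site 36 (A→C), site 37 (T→C).
p = 12/37 = 0.324324.
d = −0.75 · ln(1 − (4/3)·0.324324) = −0.75 · ln(0.567568) = −0.75 · (-0.566395) = 0.4248.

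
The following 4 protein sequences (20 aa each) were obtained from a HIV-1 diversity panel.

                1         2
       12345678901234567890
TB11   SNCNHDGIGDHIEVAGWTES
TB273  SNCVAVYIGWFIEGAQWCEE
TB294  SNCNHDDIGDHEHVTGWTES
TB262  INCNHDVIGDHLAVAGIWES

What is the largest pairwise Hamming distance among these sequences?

Pairwise Hamming distances:
  TB11 vs TB273: 10
  TB11 vs TB294: 4
  TB11 vs TB262: 6
  TB273 vs TB294: 13
  TB273 vs TB262: 14
  TB294 vs TB262: 7
The largest is 14, between TB273 and TB262.

14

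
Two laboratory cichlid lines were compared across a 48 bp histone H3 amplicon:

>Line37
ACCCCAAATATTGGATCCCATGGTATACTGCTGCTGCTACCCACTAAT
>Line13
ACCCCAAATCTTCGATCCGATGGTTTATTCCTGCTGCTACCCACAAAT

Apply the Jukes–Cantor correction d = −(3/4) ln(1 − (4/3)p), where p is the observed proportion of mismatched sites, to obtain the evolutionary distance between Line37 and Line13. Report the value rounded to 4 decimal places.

Differing sites — 10:A/C; 13:G/C; 19:C/G; 25:A/T; 28:C/T; 30:G/C; 45:T/A.
p = 7/48 = 0.145833.
d = −0.75 · ln(1 − (4/3)·0.145833) = −0.75 · ln(0.805556) = −0.75 · (-0.216223) = 0.1622.

0.1622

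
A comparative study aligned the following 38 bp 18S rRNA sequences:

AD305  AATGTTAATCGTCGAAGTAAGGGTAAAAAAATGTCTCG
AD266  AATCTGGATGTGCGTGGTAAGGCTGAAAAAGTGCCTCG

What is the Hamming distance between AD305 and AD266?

The sequences differ at positions 4 (G/C), 6 (T/G), 7 (A/G), 10 (C/G), 11 (G/T), 12 (T/G), 15 (A/T), 16 (A/G), 23 (G/C), 25 (A/G), 31 (A/G), 34 (T/C).
That gives 12 mismatches out of 38 aligned sites, so the Hamming distance is 12.

12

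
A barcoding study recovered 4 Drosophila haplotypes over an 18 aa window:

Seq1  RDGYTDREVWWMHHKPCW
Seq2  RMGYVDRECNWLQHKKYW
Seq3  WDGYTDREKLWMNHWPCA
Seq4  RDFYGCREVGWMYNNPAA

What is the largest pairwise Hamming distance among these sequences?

13

Pairwise Hamming distances:
  Seq1 vs Seq2: 8
  Seq1 vs Seq3: 6
  Seq1 vs Seq4: 9
  Seq2 vs Seq3: 11
  Seq2 vs Seq4: 13
  Seq3 vs Seq4: 10
The largest is 13, between Seq2 and Seq4.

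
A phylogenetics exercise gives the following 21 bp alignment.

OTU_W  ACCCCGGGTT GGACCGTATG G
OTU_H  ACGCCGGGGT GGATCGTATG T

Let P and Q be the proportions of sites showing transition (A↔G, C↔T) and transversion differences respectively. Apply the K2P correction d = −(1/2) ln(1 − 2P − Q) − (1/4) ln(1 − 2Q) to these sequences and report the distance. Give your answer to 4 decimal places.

The sequences differ at positions 3 (C/G, transversion), 9 (T/G, transversion), 14 (C/T, transition), 21 (G/T, transversion).
Of the 4 differences, 1 transition and 3 transversions over 21 sites: P = 1/21 = 0.047619, Q = 3/21 = 0.142857.
d = −0.5·ln(0.761905) − 0.25·ln(0.714286) = −0.5·(-0.271933) − 0.25·(-0.336472) = 0.2201.

0.2201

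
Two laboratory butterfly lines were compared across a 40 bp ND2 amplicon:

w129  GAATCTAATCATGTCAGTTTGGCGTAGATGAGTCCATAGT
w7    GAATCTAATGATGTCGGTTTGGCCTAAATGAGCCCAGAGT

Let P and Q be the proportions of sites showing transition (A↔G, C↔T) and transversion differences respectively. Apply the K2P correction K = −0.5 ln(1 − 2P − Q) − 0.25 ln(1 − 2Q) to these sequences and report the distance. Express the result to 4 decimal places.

0.1681

Mismatches occur at site 10 (C↔G, transversion), site 16 (A↔G, transition), site 24 (G↔C, transversion), site 27 (G↔A, transition), site 33 (T↔C, transition), site 37 (T↔G, transversion).
Of the 6 differences, 3 transitions and 3 transversions over 40 sites: P = 3/40 = 0.075000, Q = 3/40 = 0.075000.
d = −0.5·ln(0.775000) − 0.25·ln(0.850000) = −0.5·(-0.254892) − 0.25·(-0.162519) = 0.1681.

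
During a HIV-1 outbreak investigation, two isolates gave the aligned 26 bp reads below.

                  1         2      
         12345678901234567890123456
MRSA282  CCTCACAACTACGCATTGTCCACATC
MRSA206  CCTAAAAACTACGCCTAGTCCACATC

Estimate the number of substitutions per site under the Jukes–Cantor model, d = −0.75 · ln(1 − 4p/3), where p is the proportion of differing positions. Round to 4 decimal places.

Mismatches occur at site 4 (C→A), site 6 (C→A), site 15 (A→C), site 17 (T→A).
p = 4/26 = 0.153846.
d = −0.75 · ln(1 − (4/3)·0.153846) = −0.75 · ln(0.794872) = −0.75 · (-0.229574) = 0.1722.

0.1722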